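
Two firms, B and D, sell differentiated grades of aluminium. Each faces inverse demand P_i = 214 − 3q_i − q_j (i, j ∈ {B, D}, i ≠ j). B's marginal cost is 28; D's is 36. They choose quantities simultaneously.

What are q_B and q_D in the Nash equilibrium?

26.8, 25.2

Firm B's profit: π = q_B(214 − 3q_B − q_D) − 28q_B.
∂π/∂q_B = 186 − 6q_B − q_D = 0 ⇒ q_B = 31 − (1/6)q_D.
Similarly q_D = 89/3 − (1/6)q_B.
Substituting the second reaction function into the first: q_B = 31 − (1/6)(89/3 − (1/6)q_B), which gives (35/36)q_B = 469/18 ⇒ q_B = 26.8.
Then q_D = 89/3 − (1/6)·26.8 = 25.2.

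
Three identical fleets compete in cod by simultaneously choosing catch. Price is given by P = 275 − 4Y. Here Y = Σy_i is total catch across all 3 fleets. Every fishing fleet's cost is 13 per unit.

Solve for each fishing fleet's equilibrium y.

16.375

A representative fishing fleet's profit is π_i = y_i(275 − 4Y) − 13y_i, with Y = y_i + Σ_{j≠i} y_j.
First-order condition: 262 − 8y_i − 4Σ_{j≠i} y_j = 0.
Imposing symmetry (y_j = y for all j) turns Σ_{j≠i} y_j into 2y, so 262 = 16y and y = 16.375.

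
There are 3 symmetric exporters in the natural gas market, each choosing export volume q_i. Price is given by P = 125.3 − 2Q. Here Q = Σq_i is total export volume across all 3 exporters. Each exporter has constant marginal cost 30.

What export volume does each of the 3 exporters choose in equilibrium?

11.9125

A representative exporter's profit is π_i = q_i(125.3 − 2Q) − 30q_i, with Q = q_i + Σ_{j≠i} q_j.
First-order condition: 95.3 − 4q_i − 2Σ_{j≠i} q_j = 0.
Imposing symmetry (q_j = q for all j) turns Σ_{j≠i} q_j into 2q, so 95.3 = 8q and q = 11.9125.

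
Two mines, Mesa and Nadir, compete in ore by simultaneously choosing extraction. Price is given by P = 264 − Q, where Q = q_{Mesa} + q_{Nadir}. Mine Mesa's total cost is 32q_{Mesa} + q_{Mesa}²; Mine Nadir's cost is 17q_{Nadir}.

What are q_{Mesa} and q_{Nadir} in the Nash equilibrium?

Mine Mesa's profit: π = q_{Mesa}(264 − (q_{Mesa} + q_{Nadir})) − 32q_{Mesa} − q_{Mesa}².
∂π/∂q_{Mesa} = 232 − 4q_{Mesa} − q_{Nadir} = 0, so q_{Mesa} = 58 − 0.25q_{Nadir}.
For Nadir: ∂π/∂q_{Nadir} = 247 − 2q_{Nadir} − q_{Mesa} = 0 ⇒ q_{Nadir} = 123.5 − 0.5q_{Mesa}.
Plugging q_{Nadir} into Mesa's best response: q_{Mesa} = 58 − 0.25(123.5 − 0.5q_{Mesa}) ⇒ 0.875q_{Mesa} = 27.125, so q_{Mesa} = 31.
Then q_{Nadir} = 123.5 − 0.5·31 = 108.

31, 108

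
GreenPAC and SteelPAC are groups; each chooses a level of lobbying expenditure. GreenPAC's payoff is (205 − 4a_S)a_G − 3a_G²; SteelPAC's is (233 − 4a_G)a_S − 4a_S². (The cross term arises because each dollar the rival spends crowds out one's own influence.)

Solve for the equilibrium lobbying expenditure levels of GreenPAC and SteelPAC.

22.125, 18.0625

Expanding GreenPAC's payoff: 205a_G − 4a_Sa_G − 3a_G².
∂π/∂a_G = 205 − 4a_S − 6a_G = 0, so a_G = 205/6 − (2/3)a_S.
Likewise for SteelPAC: a_S = 29.125 − 0.5a_G.
Substituting the second reaction function into the first: a_G = 205/6 − (2/3)(29.125 − 0.5a_G), which gives (2/3)a_G = 14.75 ⇒ a_G = 22.125.
Then a_S = 29.125 − 0.5·22.125 = 18.0625.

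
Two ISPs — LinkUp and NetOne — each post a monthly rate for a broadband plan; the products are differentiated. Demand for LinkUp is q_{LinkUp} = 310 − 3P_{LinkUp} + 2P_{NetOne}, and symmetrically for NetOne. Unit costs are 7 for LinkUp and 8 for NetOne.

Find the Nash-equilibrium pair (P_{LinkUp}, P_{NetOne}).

82.9375, 83.3125

LinkUp's profit: π = (P_{LinkUp} − 7)(310 − 3P_{LinkUp} + 2P_{NetOne}).
∂π/∂P_{LinkUp} = 331 − 6P_{LinkUp} + 2P_{NetOne} = 0 ⇒ P_{LinkUp} = 331/6 + (1/3)P_{NetOne}.
Similarly P_{NetOne} = 167/3 + (1/3)P_{LinkUp}.
Substituting the second reaction function into the first: P_{LinkUp} = 331/6 + (1/3)(167/3 + (1/3)P_{LinkUp}), which gives (8/9)P_{LinkUp} = 1327/18 ⇒ P_{LinkUp} = 82.9375.
Then P_{NetOne} = 167/3 + (1/3)·82.9375 = 83.3125.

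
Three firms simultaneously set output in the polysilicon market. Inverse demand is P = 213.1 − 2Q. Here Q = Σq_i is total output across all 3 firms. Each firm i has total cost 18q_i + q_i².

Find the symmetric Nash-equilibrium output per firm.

A representative firm's profit is π_i = q_i(213.1 − 2Q) − 18q_i − q_i², with Q = q_i + Σ_{j≠i} q_j.
First-order condition: 195.1 − 6q_i − 2Σ_{j≠i} q_j = 0.
In a symmetric equilibrium every firm chooses the same q, so Σ_{j≠i} q_j = 2q. The condition becomes 195.1 − 10q = 0, giving q = 195.1/10 = 19.51.

19.51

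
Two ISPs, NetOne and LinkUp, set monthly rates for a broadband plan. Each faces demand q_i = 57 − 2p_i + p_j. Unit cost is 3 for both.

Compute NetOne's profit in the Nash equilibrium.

NetOne's profit: π = (p_{NetOne} − 3)(57 − 2p_{NetOne} + p_{LinkUp}).
∂π/∂p_{NetOne} = 63 − 4p_{NetOne} + p_{LinkUp} = 0 ⇒ p_{NetOne} = 15.75 + 0.25p_{LinkUp}.
The game is symmetric, so in equilibrium p_{LinkUp} = p_{NetOne}: the reaction function gives 0.75p_{NetOne} = 15.75, hence p_{NetOne} = 21.
q_{NetOne} = 57 − 2·21 + 21 = 36.
Profit = (21 − 3)·36 = 648.

648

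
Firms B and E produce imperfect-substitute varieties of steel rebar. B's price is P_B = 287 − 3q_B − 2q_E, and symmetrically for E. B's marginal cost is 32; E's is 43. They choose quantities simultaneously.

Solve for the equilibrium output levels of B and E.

32.5625, 29.8125

Firm B's profit: π = q_B(287 − 3q_B − 2q_E) − 32q_B.
∂π/∂q_B = 255 − 6q_B − 2q_E = 0 ⇒ q_B = 42.5 − (1/3)q_E.
Similarly q_E = 122/3 − (1/3)q_B.
Solving the two reaction functions simultaneously: (1 − (−1/3)(−1/3))q_B = 42.5 − (1/3)·(122/3), so (8/9)q_B = 521/18 and q_B = 32.5625.
Then q_E = 122/3 − (1/3)·32.5625 = 29.8125.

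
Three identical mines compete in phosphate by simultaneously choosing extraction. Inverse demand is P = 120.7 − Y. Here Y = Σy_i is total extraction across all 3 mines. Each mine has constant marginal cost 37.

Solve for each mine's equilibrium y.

A representative mine's profit is π_i = y_i(120.7 − Y) − 37y_i, with Y = y_i + Σ_{j≠i} y_j.
First-order condition: 83.7 − 2y_i − Σ_{j≠i} y_j = 0.
Imposing symmetry (y_j = y for all j) turns Σ_{j≠i} y_j into 2y, so 83.7 = 4y and y = 20.925.

20.925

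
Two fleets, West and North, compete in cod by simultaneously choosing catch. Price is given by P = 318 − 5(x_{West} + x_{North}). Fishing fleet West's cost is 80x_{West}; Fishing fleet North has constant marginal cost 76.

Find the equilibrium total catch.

32

Fishing fleet West's profit: π = x_{West}(318 − 5(x_{West} + x_{North})) − 80x_{West}.
∂π/∂x_{West} = 238 − 10x_{West} − 5x_{North} = 0, so x_{West} = 23.8 − 0.5x_{North}.
By the same steps for North: x_{North} = 24.2 − 0.5x_{West}.
Plugging x_{North} into West's best response: x_{West} = 23.8 − 0.5(24.2 − 0.5x_{West}) ⇒ 0.75x_{West} = 11.7, so x_{West} = 15.6.
Then x_{North} = 24.2 − 0.5·15.6 = 16.4.
Total catch: 15.6 + 16.4 = 32.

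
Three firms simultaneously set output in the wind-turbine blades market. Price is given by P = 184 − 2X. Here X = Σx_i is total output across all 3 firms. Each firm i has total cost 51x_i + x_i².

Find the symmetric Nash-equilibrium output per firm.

13.3

A representative firm's profit is π_i = x_i(184 − 2X) − 51x_i − x_i², with X = x_i + Σ_{j≠i} x_j.
First-order condition: 133 − 6x_i − 2Σ_{j≠i} x_j = 0.
In a symmetric equilibrium every firm chooses the same x, so Σ_{j≠i} x_j = 2x. The condition becomes 133 − 10x = 0, giving x = 133/10 = 13.3.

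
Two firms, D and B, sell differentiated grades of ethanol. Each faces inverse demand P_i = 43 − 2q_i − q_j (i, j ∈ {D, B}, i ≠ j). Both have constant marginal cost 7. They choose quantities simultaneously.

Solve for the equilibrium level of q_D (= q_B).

Firm D's profit: π = q_D(43 − 2q_D − q_B) − 7q_D.
∂π/∂q_D = 36 − 4q_D − q_B = 0 ⇒ q_D = 9 − 0.25q_B.
By symmetry q_B = q_D; substituting into the reaction function, 1.25q_D = 9 and q_D = 7.2.

7.2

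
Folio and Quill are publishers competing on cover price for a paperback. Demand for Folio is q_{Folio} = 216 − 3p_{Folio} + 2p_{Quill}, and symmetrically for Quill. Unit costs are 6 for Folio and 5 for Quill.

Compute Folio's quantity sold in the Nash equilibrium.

Folio's profit: π = (p_{Folio} − 6)(216 − 3p_{Folio} + 2p_{Quill}).
∂π/∂p_{Folio} = 234 − 6p_{Folio} + 2p_{Quill} = 0 ⇒ p_{Folio} = 39 + (1/3)p_{Quill}.
Similarly p_{Quill} = 38.5 + (1/3)p_{Folio}.
Plugging p_{Quill} into Folio's best response: p_{Folio} = 39 + (1/3)(38.5 + (1/3)p_{Folio}) ⇒ (8/9)p_{Folio} = 311/6, so p_{Folio} = 58.3125.
Then p_{Quill} = 38.5 + (1/3)·58.3125 = 57.9375.
q_{Folio} = 216 − 3·58.3125 + 2·57.9375 = 156.9375.

156.9375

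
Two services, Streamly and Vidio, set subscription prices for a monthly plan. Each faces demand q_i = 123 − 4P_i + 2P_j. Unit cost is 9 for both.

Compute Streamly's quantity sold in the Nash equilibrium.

70

Streamly's profit: π = (P_{Streamly} − 9)(123 − 4P_{Streamly} + 2P_{Vidio}).
∂π/∂P_{Streamly} = 159 − 8P_{Streamly} + 2P_{Vidio} = 0 ⇒ P_{Streamly} = 19.875 + 0.25P_{Vidio}.
The game is symmetric, so in equilibrium P_{Vidio} = P_{Streamly}: the reaction function gives 0.75P_{Streamly} = 19.875, hence P_{Streamly} = 26.5.
q_{Streamly} = 123 − 4·26.5 + 2·26.5 = 70.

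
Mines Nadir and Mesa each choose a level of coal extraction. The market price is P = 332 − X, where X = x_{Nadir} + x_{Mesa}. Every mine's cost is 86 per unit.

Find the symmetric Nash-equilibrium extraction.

82

Mine Nadir's profit: π = x_{Nadir}(332 − (x_{Nadir} + x_{Mesa})) − 86x_{Nadir}.
∂π/∂x_{Nadir} = 246 − 2x_{Nadir} − x_{Mesa} = 0, so x_{Nadir} = 123 − 0.5x_{Mesa}.
By symmetry x_{Mesa} = x_{Nadir}; substituting into the reaction function, 1.5x_{Nadir} = 123 and x_{Nadir} = 82.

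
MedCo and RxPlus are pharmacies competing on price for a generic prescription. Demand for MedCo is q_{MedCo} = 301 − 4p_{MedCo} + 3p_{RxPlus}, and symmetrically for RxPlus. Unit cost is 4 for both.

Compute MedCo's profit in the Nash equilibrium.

14113.44

MedCo's profit: π = (p_{MedCo} − 4)(301 − 4p_{MedCo} + 3p_{RxPlus}).
∂π/∂p_{MedCo} = 317 − 8p_{MedCo} + 3p_{RxPlus} = 0 ⇒ p_{MedCo} = 39.625 + 0.375p_{RxPlus}.
The game is symmetric, so in equilibrium p_{RxPlus} = p_{MedCo}: the reaction function gives 0.625p_{MedCo} = 39.625, hence p_{MedCo} = 63.4.
q_{MedCo} = 301 − 4·63.4 + 3·63.4 = 237.6.
Profit = (63.4 − 4)·237.6 = 14113.44.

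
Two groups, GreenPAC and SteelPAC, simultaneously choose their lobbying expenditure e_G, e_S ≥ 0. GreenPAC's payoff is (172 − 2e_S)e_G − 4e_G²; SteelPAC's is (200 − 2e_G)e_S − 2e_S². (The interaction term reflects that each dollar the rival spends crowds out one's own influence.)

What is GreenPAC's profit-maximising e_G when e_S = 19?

Expanding GreenPAC's payoff: 172e_G − 2e_Se_G − 4e_G².
∂π/∂e_G = 172 − 2e_S − 8e_G = 0, so e_G = 21.5 − 0.25e_S.
At e_S = 19: e_G = 21.5 − 0.25·19 = 16.75.

16.75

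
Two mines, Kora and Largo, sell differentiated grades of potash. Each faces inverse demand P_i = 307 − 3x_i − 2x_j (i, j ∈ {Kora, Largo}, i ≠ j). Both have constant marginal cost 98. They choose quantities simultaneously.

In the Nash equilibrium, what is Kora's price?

Mine Kora's profit: π = x_{Kora}(307 − 3x_{Kora} − 2x_{Largo}) − 98x_{Kora}.
∂π/∂x_{Kora} = 209 − 6x_{Kora} − 2x_{Largo} = 0 ⇒ x_{Kora} = 209/6 − (1/3)x_{Largo}.
The game is symmetric, so in equilibrium x_{Largo} = x_{Kora}: the reaction function gives (4/3)x_{Kora} = 209/6, hence x_{Kora} = 26.125.
P_{Kora} = 307 − 3·26.125 − 2·26.125 = 176.375.

176.375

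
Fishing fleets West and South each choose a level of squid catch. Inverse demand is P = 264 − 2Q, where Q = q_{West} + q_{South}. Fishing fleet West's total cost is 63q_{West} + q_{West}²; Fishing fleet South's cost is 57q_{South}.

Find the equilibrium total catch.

61.5

Fishing fleet West's profit: π = q_{West}(264 − 2(q_{West} + q_{South})) − 63q_{West} − q_{West}².
∂π/∂q_{West} = 201 − 6q_{West} − 2q_{South} = 0, so q_{West} = 33.5 − (1/3)q_{South}.
For South: ∂π/∂q_{South} = 207 − 4q_{South} − 2q_{West} = 0 ⇒ q_{South} = 51.75 − 0.5q_{West}.
Solving the two reaction functions simultaneously: (1 − (−1/3)(−0.5))q_{West} = 33.5 − (1/3)·51.75, so (5/6)q_{West} = 16.25 and q_{West} = 19.5.
Then q_{South} = 51.75 − 0.5·19.5 = 42.
Total catch: 19.5 + 42 = 61.5.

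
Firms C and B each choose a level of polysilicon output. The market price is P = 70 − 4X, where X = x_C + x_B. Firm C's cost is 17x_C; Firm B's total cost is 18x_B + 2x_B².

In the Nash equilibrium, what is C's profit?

114.49

Firm C's profit: π = x_C(70 − 4(x_C + x_B)) − 17x_C.
∂π/∂x_C = 53 − 8x_C − 4x_B = 0, so x_C = 6.625 − 0.5x_B.
For B: ∂π/∂x_B = 52 − 12x_B − 4x_C = 0 ⇒ x_B = 13/3 − (1/3)x_C.
Plugging x_B into C's best response: x_C = 6.625 − 0.5(13/3 − (1/3)x_C) ⇒ (5/6)x_C = 107/24, so x_C = 5.35.
Then x_B = 13/3 − (1/3)·5.35 = 2.55.
Price P = 70 − 4·7.9 = 38.4.
C's profit: (38.4 − 17)·5.35 = 114.49.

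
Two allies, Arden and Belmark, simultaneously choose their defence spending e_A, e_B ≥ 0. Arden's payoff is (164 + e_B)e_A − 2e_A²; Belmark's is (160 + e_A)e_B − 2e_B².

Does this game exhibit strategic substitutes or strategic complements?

strategic complements

Expanding Arden's payoff: 164e_A + e_Be_A − 2e_A².
∂π/∂e_A = 164 + e_B − 4e_A = 0, so e_A = 41 + 0.25e_B.
The best-response slope de_A/de_B = 0.25 > 0: the reaction function is upward-sloping, so the choices are strategic complements.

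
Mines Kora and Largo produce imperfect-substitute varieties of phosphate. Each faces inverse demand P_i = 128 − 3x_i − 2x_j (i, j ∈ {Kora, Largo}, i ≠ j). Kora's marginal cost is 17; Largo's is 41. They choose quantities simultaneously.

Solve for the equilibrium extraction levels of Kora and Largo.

Mine Kora's profit: π = x_{Kora}(128 − 3x_{Kora} − 2x_{Largo}) − 17x_{Kora}.
∂π/∂x_{Kora} = 111 − 6x_{Kora} − 2x_{Largo} = 0 ⇒ x_{Kora} = 18.5 − (1/3)x_{Largo}.
Similarly x_{Largo} = 14.5 − (1/3)x_{Kora}.
Solving the two reaction functions simultaneously: (1 − (−1/3)(−1/3))x_{Kora} = 18.5 − (1/3)·14.5, so (8/9)x_{Kora} = 41/3 and x_{Kora} = 15.375.
Then x_{Largo} = 14.5 − (1/3)·15.375 = 9.375.

15.375, 9.375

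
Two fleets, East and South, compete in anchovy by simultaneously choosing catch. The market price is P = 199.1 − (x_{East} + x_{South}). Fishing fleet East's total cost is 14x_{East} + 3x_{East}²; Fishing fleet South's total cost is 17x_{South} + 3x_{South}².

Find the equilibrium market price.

Fishing fleet East's profit: π = x_{East}(199.1 − (x_{East} + x_{South})) − 14x_{East} − 3x_{East}².
∂π/∂x_{East} = 185.1 − 8x_{East} − x_{South} = 0, so x_{East} = 23.1375 − 0.125x_{South}.
By the same steps for South: x_{South} = 22.7625 − 0.125x_{East}.
Solving the two reaction functions simultaneously: (1 − (−0.125)(−0.125))x_{East} = 23.1375 − 0.125·22.7625, so (63/64)x_{East} = 12987/640 and x_{East} = 1443/70.
Then x_{South} = 22.7625 − 0.125·(1443/70) = 1413/70.
Equilibrium price: P = 199.1 − 40.8 = 158.3.

158.3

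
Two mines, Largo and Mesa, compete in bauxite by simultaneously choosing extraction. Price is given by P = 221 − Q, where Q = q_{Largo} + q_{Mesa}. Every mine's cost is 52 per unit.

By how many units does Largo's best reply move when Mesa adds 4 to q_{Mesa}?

-2

Mine Largo's profit: π = q_{Largo}(221 − (q_{Largo} + q_{Mesa})) − 52q_{Largo}.
∂π/∂q_{Largo} = 169 − 2q_{Largo} − q_{Mesa} = 0, so q_{Largo} = 84.5 − 0.5q_{Mesa}.
The reaction-function slope is −0.5, so a 4-unit rise in q_{Mesa} moves q_{Largo} by −0.5 × 4 = −2. Largo's best response falls — the actions are strategic substitutes.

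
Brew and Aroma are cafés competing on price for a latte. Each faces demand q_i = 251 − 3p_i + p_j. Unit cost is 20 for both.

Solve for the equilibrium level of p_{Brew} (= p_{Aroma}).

62.2

Brew's profit: π = (p_{Brew} − 20)(251 − 3p_{Brew} + p_{Aroma}).
∂π/∂p_{Brew} = 311 − 6p_{Brew} + p_{Aroma} = 0 ⇒ p_{Brew} = 311/6 + (1/6)p_{Aroma}.
By symmetry p_{Aroma} = p_{Brew}; substituting into the reaction function, (5/6)p_{Brew} = 311/6 and p_{Brew} = 62.2.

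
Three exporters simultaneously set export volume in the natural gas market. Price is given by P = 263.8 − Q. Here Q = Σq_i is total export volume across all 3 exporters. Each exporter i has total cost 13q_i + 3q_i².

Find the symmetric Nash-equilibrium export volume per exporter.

25.08

A representative exporter's profit is π_i = q_i(263.8 − Q) − 13q_i − 3q_i², with Q = q_i + Σ_{j≠i} q_j.
First-order condition: 250.8 − 8q_i − Σ_{j≠i} q_j = 0.
With identical exporters, set every q_j = q: then 250.8 − 8q − 2q = 0, i.e. q = 250.8/10 = 25.08.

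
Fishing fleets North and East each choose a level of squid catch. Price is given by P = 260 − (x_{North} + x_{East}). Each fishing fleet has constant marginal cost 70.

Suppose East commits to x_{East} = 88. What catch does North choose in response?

Fishing fleet North's profit: π = x_{North}(260 − (x_{North} + x_{East})) − 70x_{North}.
∂π/∂x_{North} = 190 − 2x_{North} − x_{East} = 0, so x_{North} = 95 − 0.5x_{East}.
At x_{East} = 88: x_{North} = 95 − 0.5·88 = 51.

51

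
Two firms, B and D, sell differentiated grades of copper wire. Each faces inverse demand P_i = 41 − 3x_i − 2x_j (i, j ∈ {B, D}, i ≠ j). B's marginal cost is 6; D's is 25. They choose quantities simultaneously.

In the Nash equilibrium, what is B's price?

22.6875

Firm B's profit: π = x_B(41 − 3x_B − 2x_D) − 6x_B.
∂π/∂x_B = 35 − 6x_B − 2x_D = 0 ⇒ x_B = 35/6 − (1/3)x_D.
Similarly x_D = 8/3 − (1/3)x_B.
Plugging x_D into B's best response: x_B = 35/6 − (1/3)(8/3 − (1/3)x_B) ⇒ (8/9)x_B = 89/18, so x_B = 5.5625.
Then x_D = 8/3 − (1/3)·5.5625 = 0.8125.
P_B = 41 − 3·5.5625 − 2·0.8125 = 22.6875.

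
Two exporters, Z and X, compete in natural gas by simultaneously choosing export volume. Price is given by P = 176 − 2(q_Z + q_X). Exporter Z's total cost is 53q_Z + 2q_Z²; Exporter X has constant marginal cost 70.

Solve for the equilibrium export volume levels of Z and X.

Exporter Z's profit: π = q_Z(176 − 2(q_Z + q_X)) − 53q_Z − 2q_Z².
∂π/∂q_Z = 123 − 8q_Z − 2q_X = 0, so q_Z = 15.375 − 0.25q_X.
For X: ∂π/∂q_X = 106 − 4q_X − 2q_Z = 0 ⇒ q_X = 26.5 − 0.5q_Z.
Solving the two reaction functions simultaneously: (1 − (−0.25)(−0.5))q_Z = 15.375 − 0.25·26.5, so 0.875q_Z = 8.75 and q_Z = 10.
Then q_X = 26.5 − 0.5·10 = 21.5.

10, 21.5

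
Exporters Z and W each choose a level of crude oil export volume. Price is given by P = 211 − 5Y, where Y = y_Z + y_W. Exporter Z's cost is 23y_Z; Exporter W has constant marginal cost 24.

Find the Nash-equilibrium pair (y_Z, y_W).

Exporter Z's profit: π = y_Z(211 − 5(y_Z + y_W)) − 23y_Z.
∂π/∂y_Z = 188 − 10y_Z − 5y_W = 0, so y_Z = 18.8 − 0.5y_W.
By the same steps for W: y_W = 18.7 − 0.5y_Z.
Substituting the second reaction function into the first: y_Z = 18.8 − 0.5(18.7 − 0.5y_Z), which gives 0.75y_Z = 9.45 ⇒ y_Z = 12.6.
Then y_W = 18.7 − 0.5·12.6 = 12.4.

12.6, 12.4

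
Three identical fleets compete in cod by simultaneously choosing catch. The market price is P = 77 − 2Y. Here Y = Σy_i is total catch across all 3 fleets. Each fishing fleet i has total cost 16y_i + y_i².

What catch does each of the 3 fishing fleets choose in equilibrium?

A representative fishing fleet's profit is π_i = y_i(77 − 2Y) − 16y_i − y_i², with Y = y_i + Σ_{j≠i} y_j.
First-order condition: 61 − 6y_i − 2Σ_{j≠i} y_j = 0.
Imposing symmetry (y_j = y for all j) turns Σ_{j≠i} y_j into 2y, so 61 = 10y and y = 6.1.

6.1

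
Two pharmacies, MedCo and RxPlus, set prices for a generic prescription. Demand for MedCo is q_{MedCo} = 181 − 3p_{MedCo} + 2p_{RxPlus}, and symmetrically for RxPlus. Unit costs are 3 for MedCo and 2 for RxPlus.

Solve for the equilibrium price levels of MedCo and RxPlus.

47.3125, 46.9375

MedCo's profit: π = (p_{MedCo} − 3)(181 − 3p_{MedCo} + 2p_{RxPlus}).
∂π/∂p_{MedCo} = 190 − 6p_{MedCo} + 2p_{RxPlus} = 0 ⇒ p_{MedCo} = 95/3 + (1/3)p_{RxPlus}.
Similarly p_{RxPlus} = 187/6 + (1/3)p_{MedCo}.
Substituting the second reaction function into the first: p_{MedCo} = 95/3 + (1/3)(187/6 + (1/3)p_{MedCo}), which gives (8/9)p_{MedCo} = 757/18 ⇒ p_{MedCo} = 47.3125.
Then p_{RxPlus} = 187/6 + (1/3)·47.3125 = 46.9375.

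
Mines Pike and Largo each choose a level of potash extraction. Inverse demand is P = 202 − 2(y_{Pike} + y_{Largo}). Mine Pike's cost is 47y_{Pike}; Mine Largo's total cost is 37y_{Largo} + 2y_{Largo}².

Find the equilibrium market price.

112

Mine Pike's profit: π = y_{Pike}(202 − 2(y_{Pike} + y_{Largo})) − 47y_{Pike}.
∂π/∂y_{Pike} = 155 − 4y_{Pike} − 2y_{Largo} = 0, so y_{Pike} = 38.75 − 0.5y_{Largo}.
For Largo: ∂π/∂y_{Largo} = 165 − 8y_{Largo} − 2y_{Pike} = 0 ⇒ y_{Largo} = 20.625 − 0.25y_{Pike}.
Plugging y_{Largo} into Pike's best response: y_{Pike} = 38.75 − 0.5(20.625 − 0.25y_{Pike}) ⇒ 0.875y_{Pike} = 28.4375, so y_{Pike} = 32.5.
Then y_{Largo} = 20.625 − 0.25·32.5 = 12.5.
Equilibrium price: P = 202 − 2·45 = 112.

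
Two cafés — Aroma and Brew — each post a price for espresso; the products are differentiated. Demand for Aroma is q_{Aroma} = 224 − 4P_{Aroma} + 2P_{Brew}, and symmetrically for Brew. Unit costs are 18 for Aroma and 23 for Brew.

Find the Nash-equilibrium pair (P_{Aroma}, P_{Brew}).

Aroma's profit: π = (P_{Aroma} − 18)(224 − 4P_{Aroma} + 2P_{Brew}).
∂π/∂P_{Aroma} = 296 − 8P_{Aroma} + 2P_{Brew} = 0 ⇒ P_{Aroma} = 37 + 0.25P_{Brew}.
Similarly P_{Brew} = 39.5 + 0.25P_{Aroma}.
Plugging P_{Brew} into Aroma's best response: P_{Aroma} = 37 + 0.25(39.5 + 0.25P_{Aroma}) ⇒ 0.9375P_{Aroma} = 46.875, so P_{Aroma} = 50.
Then P_{Brew} = 39.5 + 0.25·50 = 52.

50, 52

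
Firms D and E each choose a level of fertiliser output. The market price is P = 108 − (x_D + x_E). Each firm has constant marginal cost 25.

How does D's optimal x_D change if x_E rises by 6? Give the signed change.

Firm D's profit: π = x_D(108 − (x_D + x_E)) − 25x_D.
∂π/∂x_D = 83 − 2x_D − x_E = 0, so x_D = 41.5 − 0.5x_E.
The reaction-function slope is −0.5, so a 6-unit rise in x_E moves x_D by −0.5 × 6 = −3. D's best response falls — the actions are strategic substitutes.

-3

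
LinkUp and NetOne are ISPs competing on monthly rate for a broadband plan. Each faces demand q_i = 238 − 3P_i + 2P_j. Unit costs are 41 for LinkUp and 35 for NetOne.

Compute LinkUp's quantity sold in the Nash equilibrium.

144.375

LinkUp's profit: π = (P_{LinkUp} − 41)(238 − 3P_{LinkUp} + 2P_{NetOne}).
∂π/∂P_{LinkUp} = 361 − 6P_{LinkUp} + 2P_{NetOne} = 0 ⇒ P_{LinkUp} = 361/6 + (1/3)P_{NetOne}.
Similarly P_{NetOne} = 343/6 + (1/3)P_{LinkUp}.
Plugging P_{NetOne} into LinkUp's best response: P_{LinkUp} = 361/6 + (1/3)(343/6 + (1/3)P_{LinkUp}) ⇒ (8/9)P_{LinkUp} = 713/9, so P_{LinkUp} = 89.125.
Then P_{NetOne} = 343/6 + (1/3)·89.125 = 86.875.
q_{LinkUp} = 238 − 3·89.125 + 2·86.875 = 144.375.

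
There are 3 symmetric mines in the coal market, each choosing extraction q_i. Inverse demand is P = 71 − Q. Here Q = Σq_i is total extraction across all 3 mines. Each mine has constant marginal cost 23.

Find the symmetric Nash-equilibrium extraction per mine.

12

A representative mine's profit is π_i = q_i(71 − Q) − 23q_i, with Q = q_i + Σ_{j≠i} q_j.
First-order condition: 48 − 2q_i − Σ_{j≠i} q_j = 0.
With identical mines, set every q_j = q: then 48 − 2q − 2q = 0, i.e. q = 48/4 = 12.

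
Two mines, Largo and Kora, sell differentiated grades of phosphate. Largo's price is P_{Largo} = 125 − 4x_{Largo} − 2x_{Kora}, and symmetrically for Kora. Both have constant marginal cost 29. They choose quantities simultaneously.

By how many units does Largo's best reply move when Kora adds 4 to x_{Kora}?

-1

Mine Largo's profit: π = x_{Largo}(125 − 4x_{Largo} − 2x_{Kora}) − 29x_{Largo}.
∂π/∂x_{Largo} = 96 − 8x_{Largo} − 2x_{Kora} = 0 ⇒ x_{Largo} = 12 − 0.25x_{Kora}.
The reaction-function slope is −0.25, so a 4-unit rise in x_{Kora} moves x_{Largo} by −0.25 × 4 = −1. Largo's best response falls — the actions are strategic substitutes.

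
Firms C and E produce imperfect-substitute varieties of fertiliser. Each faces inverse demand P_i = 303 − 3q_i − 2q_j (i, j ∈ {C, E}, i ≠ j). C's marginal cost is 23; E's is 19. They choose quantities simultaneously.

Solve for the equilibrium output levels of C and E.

34.75, 35.75

Firm C's profit: π = q_C(303 − 3q_C − 2q_E) − 23q_C.
∂π/∂q_C = 280 − 6q_C − 2q_E = 0 ⇒ q_C = 140/3 − (1/3)q_E.
Similarly q_E = 142/3 − (1/3)q_C.
Substituting the second reaction function into the first: q_C = 140/3 − (1/3)(142/3 − (1/3)q_C), which gives (8/9)q_C = 278/9 ⇒ q_C = 34.75.
Then q_E = 142/3 − (1/3)·34.75 = 35.75.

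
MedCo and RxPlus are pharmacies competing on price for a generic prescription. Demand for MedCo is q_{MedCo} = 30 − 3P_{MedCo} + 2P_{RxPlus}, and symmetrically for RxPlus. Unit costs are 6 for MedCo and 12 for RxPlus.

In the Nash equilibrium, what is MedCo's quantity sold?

MedCo's profit: π = (P_{MedCo} − 6)(30 − 3P_{MedCo} + 2P_{RxPlus}).
∂π/∂P_{MedCo} = 48 − 6P_{MedCo} + 2P_{RxPlus} = 0 ⇒ P_{MedCo} = 8 + (1/3)P_{RxPlus}.
Similarly P_{RxPlus} = 11 + (1/3)P_{MedCo}.
Substituting the second reaction function into the first: P_{MedCo} = 8 + (1/3)(11 + (1/3)P_{MedCo}), which gives (8/9)P_{MedCo} = 35/3 ⇒ P_{MedCo} = 13.125.
Then P_{RxPlus} = 11 + (1/3)·13.125 = 15.375.
q_{MedCo} = 30 − 3·13.125 + 2·15.375 = 21.375.

21.375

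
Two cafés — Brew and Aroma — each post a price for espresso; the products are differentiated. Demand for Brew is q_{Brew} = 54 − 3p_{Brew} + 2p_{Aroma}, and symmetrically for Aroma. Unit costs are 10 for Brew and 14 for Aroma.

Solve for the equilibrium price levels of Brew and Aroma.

21.75, 23.25

Brew's profit: π = (p_{Brew} − 10)(54 − 3p_{Brew} + 2p_{Aroma}).
∂π/∂p_{Brew} = 84 − 6p_{Brew} + 2p_{Aroma} = 0 ⇒ p_{Brew} = 14 + (1/3)p_{Aroma}.
Similarly p_{Aroma} = 16 + (1/3)p_{Brew}.
Solving the two reaction functions simultaneously: (1 − (1/3)(1/3))p_{Brew} = 14 + (1/3)·16, so (8/9)p_{Brew} = 58/3 and p_{Brew} = 21.75.
Then p_{Aroma} = 16 + (1/3)·21.75 = 23.25.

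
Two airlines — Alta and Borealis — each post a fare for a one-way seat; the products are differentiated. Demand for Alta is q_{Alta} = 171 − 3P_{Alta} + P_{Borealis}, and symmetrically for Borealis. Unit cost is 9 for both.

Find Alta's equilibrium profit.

Alta's profit: π = (P_{Alta} − 9)(171 − 3P_{Alta} + P_{Borealis}).
∂π/∂P_{Alta} = 198 − 6P_{Alta} + P_{Borealis} = 0 ⇒ P_{Alta} = 33 + (1/6)P_{Borealis}.
Setting P_{Alta} = P_{Borealis} in the reaction function: P_{Alta} = 33 + (1/6)P_{Alta}, so P_{Alta} = 33 / (5/6) = 39.6.
q_{Alta} = 171 − 3·39.6 + 39.6 = 91.8.
Profit = (39.6 − 9)·91.8 = 2809.08.

2809.08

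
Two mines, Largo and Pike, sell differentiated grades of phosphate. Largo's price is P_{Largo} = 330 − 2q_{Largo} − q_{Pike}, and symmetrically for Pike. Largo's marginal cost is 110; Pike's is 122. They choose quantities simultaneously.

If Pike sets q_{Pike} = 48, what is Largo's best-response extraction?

43

Mine Largo's profit: π = q_{Largo}(330 − 2q_{Largo} − q_{Pike}) − 110q_{Largo}.
∂π/∂q_{Largo} = 220 − 4q_{Largo} − q_{Pike} = 0 ⇒ q_{Largo} = 55 − 0.25q_{Pike}.
At q_{Pike} = 48: q_{Largo} = 55 − 0.25·48 = 43.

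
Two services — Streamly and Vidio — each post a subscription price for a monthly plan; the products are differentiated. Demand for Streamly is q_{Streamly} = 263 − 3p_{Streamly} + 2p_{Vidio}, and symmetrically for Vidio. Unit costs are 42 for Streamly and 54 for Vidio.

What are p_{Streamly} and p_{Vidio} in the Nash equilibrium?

Streamly's profit: π = (p_{Streamly} − 42)(263 − 3p_{Streamly} + 2p_{Vidio}).
∂π/∂p_{Streamly} = 389 − 6p_{Streamly} + 2p_{Vidio} = 0 ⇒ p_{Streamly} = 389/6 + (1/3)p_{Vidio}.
Similarly p_{Vidio} = 425/6 + (1/3)p_{Streamly}.
Solving the two reaction functions simultaneously: (1 − (1/3)(1/3))p_{Streamly} = 389/6 + (1/3)·(425/6), so (8/9)p_{Streamly} = 796/9 and p_{Streamly} = 99.5.
Then p_{Vidio} = 425/6 + (1/3)·99.5 = 104.

99.5, 104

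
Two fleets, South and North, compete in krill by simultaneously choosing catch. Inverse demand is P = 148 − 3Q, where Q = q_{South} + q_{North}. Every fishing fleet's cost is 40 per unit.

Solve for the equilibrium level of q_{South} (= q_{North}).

Fishing fleet South's profit: π = q_{South}(148 − 3(q_{South} + q_{North})) − 40q_{South}.
∂π/∂q_{South} = 108 − 6q_{South} − 3q_{North} = 0, so q_{South} = 18 − 0.5q_{North}.
By symmetry q_{North} = q_{South}; substituting into the reaction function, 1.5q_{South} = 18 and q_{South} = 12.

12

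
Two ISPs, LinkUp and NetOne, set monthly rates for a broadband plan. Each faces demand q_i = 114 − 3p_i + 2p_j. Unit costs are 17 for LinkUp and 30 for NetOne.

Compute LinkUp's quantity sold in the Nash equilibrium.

80.0625

LinkUp's profit: π = (p_{LinkUp} − 17)(114 − 3p_{LinkUp} + 2p_{NetOne}).
∂π/∂p_{LinkUp} = 165 − 6p_{LinkUp} + 2p_{NetOne} = 0 ⇒ p_{LinkUp} = 27.5 + (1/3)p_{NetOne}.
Similarly p_{NetOne} = 34 + (1/3)p_{LinkUp}.
Substituting the second reaction function into the first: p_{LinkUp} = 27.5 + (1/3)(34 + (1/3)p_{LinkUp}), which gives (8/9)p_{LinkUp} = 233/6 ⇒ p_{LinkUp} = 43.6875.
Then p_{NetOne} = 34 + (1/3)·43.6875 = 48.5625.
q_{LinkUp} = 114 − 3·43.6875 + 2·48.5625 = 80.0625.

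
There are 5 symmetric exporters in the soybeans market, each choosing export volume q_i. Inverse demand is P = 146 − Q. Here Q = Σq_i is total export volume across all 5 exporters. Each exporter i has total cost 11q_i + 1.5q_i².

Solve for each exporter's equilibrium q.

15

A representative exporter's profit is π_i = q_i(146 − Q) − 11q_i − 1.5q_i², with Q = q_i + Σ_{j≠i} q_j.
First-order condition: 135 − 5q_i − Σ_{j≠i} q_j = 0.
Imposing symmetry (q_j = q for all j) turns Σ_{j≠i} q_j into 4q, so 135 = 9q and q = 15.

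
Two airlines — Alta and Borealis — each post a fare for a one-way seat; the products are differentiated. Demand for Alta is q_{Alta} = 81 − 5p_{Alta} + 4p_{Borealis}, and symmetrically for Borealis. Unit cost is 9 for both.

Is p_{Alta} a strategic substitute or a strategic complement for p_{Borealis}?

Alta's profit: π = (p_{Alta} − 9)(81 − 5p_{Alta} + 4p_{Borealis}).
∂π/∂p_{Alta} = 126 − 10p_{Alta} + 4p_{Borealis} = 0 ⇒ p_{Alta} = 12.6 + 0.4p_{Borealis}.
The best-response slope dp_{Alta}/dp_{Borealis} = 0.4 > 0: the reaction function is upward-sloping, so the choices are strategic complements.

strategic complements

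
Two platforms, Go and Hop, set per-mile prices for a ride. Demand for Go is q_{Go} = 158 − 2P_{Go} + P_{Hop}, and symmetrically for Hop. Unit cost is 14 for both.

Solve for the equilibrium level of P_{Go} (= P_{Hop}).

Go's profit: π = (P_{Go} − 14)(158 − 2P_{Go} + P_{Hop}).
∂π/∂P_{Go} = 186 − 4P_{Go} + P_{Hop} = 0 ⇒ P_{Go} = 46.5 + 0.25P_{Hop}.
By symmetry P_{Hop} = P_{Go}; substituting into the reaction function, 0.75P_{Go} = 46.5 and P_{Go} = 62.

62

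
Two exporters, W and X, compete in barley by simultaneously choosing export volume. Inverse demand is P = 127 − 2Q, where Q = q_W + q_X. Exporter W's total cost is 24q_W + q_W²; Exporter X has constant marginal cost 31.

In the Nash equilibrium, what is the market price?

68

Exporter W's profit: π = q_W(127 − 2(q_W + q_X)) − 24q_W − q_W².
∂π/∂q_W = 103 − 6q_W − 2q_X = 0, so q_W = 103/6 − (1/3)q_X.
For X: ∂π/∂q_X = 96 − 4q_X − 2q_W = 0 ⇒ q_X = 24 − 0.5q_W.
Plugging q_X into W's best response: q_W = 103/6 − (1/3)(24 − 0.5q_W) ⇒ (5/6)q_W = 55/6, so q_W = 11.
Then q_X = 24 − 0.5·11 = 18.5.
Equilibrium price: P = 127 − 2·29.5 = 68.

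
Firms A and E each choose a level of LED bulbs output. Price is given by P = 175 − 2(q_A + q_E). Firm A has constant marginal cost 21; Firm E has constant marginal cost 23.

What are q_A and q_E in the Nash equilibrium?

26, 25

Firm A's profit: π = q_A(175 − 2(q_A + q_E)) − 21q_A.
∂π/∂q_A = 154 − 4q_A − 2q_E = 0, so q_A = 38.5 − 0.5q_E.
By the same steps for E: q_E = 38 − 0.5q_A.
Solving the two reaction functions simultaneously: (1 − (−0.5)(−0.5))q_A = 38.5 − 0.5·38, so 0.75q_A = 19.5 and q_A = 26.
Then q_E = 38 − 0.5·26 = 25.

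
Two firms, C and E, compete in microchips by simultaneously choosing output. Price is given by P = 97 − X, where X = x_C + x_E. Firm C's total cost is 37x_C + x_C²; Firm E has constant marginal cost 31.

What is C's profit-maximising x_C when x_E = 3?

14.25

Firm C's profit: π = x_C(97 − (x_C + x_E)) − 37x_C − x_C².
∂π/∂x_C = 60 − 4x_C − x_E = 0, so x_C = 15 − 0.25x_E.
At x_E = 3: x_C = 15 − 0.25·3 = 14.25.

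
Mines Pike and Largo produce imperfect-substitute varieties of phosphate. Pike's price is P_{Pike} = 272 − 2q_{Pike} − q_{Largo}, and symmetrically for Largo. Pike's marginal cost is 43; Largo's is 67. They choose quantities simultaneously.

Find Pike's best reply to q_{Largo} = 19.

52.5

Mine Pike's profit: π = q_{Pike}(272 − 2q_{Pike} − q_{Largo}) − 43q_{Pike}.
∂π/∂q_{Pike} = 229 − 4q_{Pike} − q_{Largo} = 0 ⇒ q_{Pike} = 57.25 − 0.25q_{Largo}.
At q_{Largo} = 19: q_{Pike} = 57.25 − 0.25·19 = 52.5.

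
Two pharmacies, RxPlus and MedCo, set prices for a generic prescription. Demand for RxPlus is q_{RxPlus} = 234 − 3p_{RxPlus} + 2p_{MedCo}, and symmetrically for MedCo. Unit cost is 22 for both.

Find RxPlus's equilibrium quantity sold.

RxPlus's profit: π = (p_{RxPlus} − 22)(234 − 3p_{RxPlus} + 2p_{MedCo}).
∂π/∂p_{RxPlus} = 300 − 6p_{RxPlus} + 2p_{MedCo} = 0 ⇒ p_{RxPlus} = 50 + (1/3)p_{MedCo}.
Setting p_{RxPlus} = p_{MedCo} in the reaction function: p_{RxPlus} = 50 + (1/3)p_{RxPlus}, so p_{RxPlus} = 50 / (2/3) = 75.
q_{RxPlus} = 234 − 3·75 + 2·75 = 159.

159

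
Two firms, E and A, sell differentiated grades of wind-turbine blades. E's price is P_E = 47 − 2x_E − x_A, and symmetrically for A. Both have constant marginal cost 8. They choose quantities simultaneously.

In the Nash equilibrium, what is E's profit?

121.68

Firm E's profit: π = x_E(47 − 2x_E − x_A) − 8x_E.
∂π/∂x_E = 39 − 4x_E − x_A = 0 ⇒ x_E = 9.75 − 0.25x_A.
The game is symmetric, so in equilibrium x_A = x_E: the reaction function gives 1.25x_E = 9.75, hence x_E = 7.8.
P_E = 47 − 2·7.8 − 7.8 = 23.6.
Profit = (23.6 − 8)·7.8 = 121.68.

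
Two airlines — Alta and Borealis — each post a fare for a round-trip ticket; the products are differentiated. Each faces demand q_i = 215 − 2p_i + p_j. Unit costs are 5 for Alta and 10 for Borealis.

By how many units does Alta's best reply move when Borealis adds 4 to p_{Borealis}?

1

Alta's profit: π = (p_{Alta} − 5)(215 − 2p_{Alta} + p_{Borealis}).
∂π/∂p_{Alta} = 225 − 4p_{Alta} + p_{Borealis} = 0 ⇒ p_{Alta} = 56.25 + 0.25p_{Borealis}.
The reaction-function slope is 0.25, so a 4-unit rise in p_{Borealis} moves p_{Alta} by 0.25 × 4 = 1. Alta's best response rises — the actions are strategic complements.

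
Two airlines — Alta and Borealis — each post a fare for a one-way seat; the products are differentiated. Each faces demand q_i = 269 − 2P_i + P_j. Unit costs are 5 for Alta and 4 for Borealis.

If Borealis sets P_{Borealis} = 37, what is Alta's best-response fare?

79

Alta's profit: π = (P_{Alta} − 5)(269 − 2P_{Alta} + P_{Borealis}).
∂π/∂P_{Alta} = 279 − 4P_{Alta} + P_{Borealis} = 0 ⇒ P_{Alta} = 69.75 + 0.25P_{Borealis}.
At P_{Borealis} = 37: P_{Alta} = 69.75 + 0.25·37 = 79.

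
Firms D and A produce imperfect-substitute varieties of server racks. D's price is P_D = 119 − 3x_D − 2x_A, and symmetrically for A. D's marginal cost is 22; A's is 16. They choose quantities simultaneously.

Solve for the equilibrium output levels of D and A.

Firm D's profit: π = x_D(119 − 3x_D − 2x_A) − 22x_D.
∂π/∂x_D = 97 − 6x_D − 2x_A = 0 ⇒ x_D = 97/6 − (1/3)x_A.
Similarly x_A = 103/6 − (1/3)x_D.
Solving the two reaction functions simultaneously: (1 − (−1/3)(−1/3))x_D = 97/6 − (1/3)·(103/6), so (8/9)x_D = 94/9 and x_D = 11.75.
Then x_A = 103/6 − (1/3)·11.75 = 13.25.

11.75, 13.25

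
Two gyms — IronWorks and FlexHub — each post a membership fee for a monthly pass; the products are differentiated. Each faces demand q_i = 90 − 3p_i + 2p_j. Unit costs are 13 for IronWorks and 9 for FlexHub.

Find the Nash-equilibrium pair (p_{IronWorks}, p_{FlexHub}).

31.5, 30

IronWorks's profit: π = (p_{IronWorks} − 13)(90 − 3p_{IronWorks} + 2p_{FlexHub}).
∂π/∂p_{IronWorks} = 129 − 6p_{IronWorks} + 2p_{FlexHub} = 0 ⇒ p_{IronWorks} = 21.5 + (1/3)p_{FlexHub}.
Similarly p_{FlexHub} = 19.5 + (1/3)p_{IronWorks}.
Plugging p_{FlexHub} into IronWorks's best response: p_{IronWorks} = 21.5 + (1/3)(19.5 + (1/3)p_{IronWorks}) ⇒ (8/9)p_{IronWorks} = 28, so p_{IronWorks} = 31.5.
Then p_{FlexHub} = 19.5 + (1/3)·31.5 = 30.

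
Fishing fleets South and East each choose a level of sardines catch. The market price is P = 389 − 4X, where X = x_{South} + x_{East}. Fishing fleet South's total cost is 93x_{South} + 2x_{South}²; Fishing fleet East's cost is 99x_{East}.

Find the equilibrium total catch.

Fishing fleet South's profit: π = x_{South}(389 − 4(x_{South} + x_{East})) − 93x_{South} − 2x_{South}².
∂π/∂x_{South} = 296 − 12x_{South} − 4x_{East} = 0, so x_{South} = 74/3 − (1/3)x_{East}.
For East: ∂π/∂x_{East} = 290 − 8x_{East} − 4x_{South} = 0 ⇒ x_{East} = 36.25 − 0.5x_{South}.
Solving the two reaction functions simultaneously: (1 − (−1/3)(−0.5))x_{South} = 74/3 − (1/3)·36.25, so (5/6)x_{South} = 151/12 and x_{South} = 15.1.
Then x_{East} = 36.25 − 0.5·15.1 = 28.7.
Total catch: 15.1 + 28.7 = 43.8.

43.8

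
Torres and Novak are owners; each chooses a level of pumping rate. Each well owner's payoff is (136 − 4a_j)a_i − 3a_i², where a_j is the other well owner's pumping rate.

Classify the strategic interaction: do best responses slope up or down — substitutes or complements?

strategic substitutes

Torres's payoff is (136 − 4a_N)a_T − 3a_T².
∂π/∂a_T = 136 − 4a_N − 6a_T = 0, so a_T = 68/3 − (2/3)a_N.
The best-response slope da_T/da_N = −2/3 < 0: the reaction function is downward-sloping, so the choices are strategic substitutes.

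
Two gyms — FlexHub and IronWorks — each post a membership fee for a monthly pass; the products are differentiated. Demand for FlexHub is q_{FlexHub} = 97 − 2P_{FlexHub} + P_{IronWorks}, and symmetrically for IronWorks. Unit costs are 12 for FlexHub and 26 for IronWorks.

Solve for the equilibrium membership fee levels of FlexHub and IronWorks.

FlexHub's profit: π = (P_{FlexHub} − 12)(97 − 2P_{FlexHub} + P_{IronWorks}).
∂π/∂P_{FlexHub} = 121 − 4P_{FlexHub} + P_{IronWorks} = 0 ⇒ P_{FlexHub} = 30.25 + 0.25P_{IronWorks}.
Similarly P_{IronWorks} = 37.25 + 0.25P_{FlexHub}.
Substituting the second reaction function into the first: P_{FlexHub} = 30.25 + 0.25(37.25 + 0.25P_{FlexHub}), which gives 0.9375P_{FlexHub} = 39.5625 ⇒ P_{FlexHub} = 42.2.
Then P_{IronWorks} = 37.25 + 0.25·42.2 = 47.8.

42.2, 47.8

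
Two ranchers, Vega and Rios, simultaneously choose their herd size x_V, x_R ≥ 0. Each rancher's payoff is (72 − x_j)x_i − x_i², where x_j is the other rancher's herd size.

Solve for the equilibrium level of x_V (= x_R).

Vega's payoff is (72 − x_R)x_V − x_V².
∂π/∂x_V = 72 − x_R − 2x_V = 0, so x_V = 36 − 0.5x_R.
Setting x_V = x_R in the reaction function: x_V = 36 − 0.5x_V, so x_V = 36 / 1.5 = 24.

24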